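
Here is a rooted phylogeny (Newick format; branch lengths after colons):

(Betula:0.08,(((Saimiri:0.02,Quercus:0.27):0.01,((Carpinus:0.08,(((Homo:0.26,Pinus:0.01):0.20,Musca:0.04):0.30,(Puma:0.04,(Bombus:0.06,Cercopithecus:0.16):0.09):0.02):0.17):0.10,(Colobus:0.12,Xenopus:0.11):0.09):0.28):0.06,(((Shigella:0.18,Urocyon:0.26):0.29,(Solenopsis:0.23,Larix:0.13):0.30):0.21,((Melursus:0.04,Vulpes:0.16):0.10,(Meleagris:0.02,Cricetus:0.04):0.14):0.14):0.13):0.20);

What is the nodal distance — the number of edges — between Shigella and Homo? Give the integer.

11

The MRCA of Shigella and Homo is the node subtending (((Saimiri,Quercus),((Carpinus,(((Homo,Pinus),Musca),(Puma,(Bombus,Cercopithecus)))),(Colobus,Xenopus))),(((Shigella,Urocyon),(Solenopsis,Larix)),((Melursus,Vulpes),(Meleagris,Cricetus)))).
From Shigella up to that node: 4 branches. From Homo up to the same node: 7 branches. Total: 4 + 7 = 11.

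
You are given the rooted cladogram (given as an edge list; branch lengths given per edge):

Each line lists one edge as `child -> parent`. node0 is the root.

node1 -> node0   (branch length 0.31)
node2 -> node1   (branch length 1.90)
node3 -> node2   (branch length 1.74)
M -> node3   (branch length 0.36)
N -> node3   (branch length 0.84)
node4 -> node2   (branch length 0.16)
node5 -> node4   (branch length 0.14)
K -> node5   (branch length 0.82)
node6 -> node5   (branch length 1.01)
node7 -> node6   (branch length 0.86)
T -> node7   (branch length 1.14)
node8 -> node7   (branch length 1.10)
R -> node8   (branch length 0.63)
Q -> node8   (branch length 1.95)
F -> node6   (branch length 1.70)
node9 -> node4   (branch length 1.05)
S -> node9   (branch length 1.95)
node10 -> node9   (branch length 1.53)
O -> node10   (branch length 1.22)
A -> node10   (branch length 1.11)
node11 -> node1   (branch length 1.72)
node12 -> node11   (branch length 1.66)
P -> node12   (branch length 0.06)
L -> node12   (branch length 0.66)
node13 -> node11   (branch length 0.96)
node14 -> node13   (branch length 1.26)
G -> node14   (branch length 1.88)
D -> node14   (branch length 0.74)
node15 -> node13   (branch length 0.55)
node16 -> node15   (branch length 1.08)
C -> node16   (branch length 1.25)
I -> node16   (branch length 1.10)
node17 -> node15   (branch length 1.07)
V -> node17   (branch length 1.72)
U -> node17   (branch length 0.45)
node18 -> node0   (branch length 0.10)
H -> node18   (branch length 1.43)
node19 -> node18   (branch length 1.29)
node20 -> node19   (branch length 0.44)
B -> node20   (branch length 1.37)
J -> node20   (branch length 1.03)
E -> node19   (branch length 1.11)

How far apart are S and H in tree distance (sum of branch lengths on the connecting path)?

The path runs S → … → MRCA → … → H; the MRCA is the root of the tree.
Branch lengths along that path: 1.95 + 1.05 + 0.16 + 1.90 + 0.31 + 0.10 + 1.43 = 6.90.

6.90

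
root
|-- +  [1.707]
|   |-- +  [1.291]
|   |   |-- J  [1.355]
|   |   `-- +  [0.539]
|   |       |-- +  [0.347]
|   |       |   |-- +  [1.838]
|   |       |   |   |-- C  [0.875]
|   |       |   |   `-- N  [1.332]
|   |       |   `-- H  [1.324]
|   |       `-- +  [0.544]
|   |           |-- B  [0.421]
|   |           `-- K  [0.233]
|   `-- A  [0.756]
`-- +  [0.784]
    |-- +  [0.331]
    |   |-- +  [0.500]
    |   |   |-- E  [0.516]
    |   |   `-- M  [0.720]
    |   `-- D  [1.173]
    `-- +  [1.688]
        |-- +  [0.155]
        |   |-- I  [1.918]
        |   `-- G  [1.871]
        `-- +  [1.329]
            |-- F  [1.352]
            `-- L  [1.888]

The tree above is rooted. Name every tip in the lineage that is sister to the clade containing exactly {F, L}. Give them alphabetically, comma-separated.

The clade containing exactly {F, L} attaches to the tree at the node subtending ((I,G),(F,L)).
The other lineage descending from that same node — the sister group — is (I,G); its 2 tips in alphabetical order are the answer.

G, I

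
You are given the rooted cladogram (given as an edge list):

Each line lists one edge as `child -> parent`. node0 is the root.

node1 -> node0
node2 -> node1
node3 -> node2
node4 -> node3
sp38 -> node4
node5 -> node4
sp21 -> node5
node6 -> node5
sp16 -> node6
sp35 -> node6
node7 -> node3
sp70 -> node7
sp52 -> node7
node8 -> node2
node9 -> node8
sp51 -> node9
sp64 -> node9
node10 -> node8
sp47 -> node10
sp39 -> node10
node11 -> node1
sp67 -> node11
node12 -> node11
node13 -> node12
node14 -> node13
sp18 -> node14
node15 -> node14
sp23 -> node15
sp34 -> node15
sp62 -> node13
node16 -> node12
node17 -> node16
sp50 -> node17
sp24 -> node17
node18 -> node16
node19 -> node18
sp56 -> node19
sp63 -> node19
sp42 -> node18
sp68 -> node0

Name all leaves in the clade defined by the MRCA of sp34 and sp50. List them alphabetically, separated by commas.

sp18, sp23, sp24, sp34, sp42, sp50, sp56, sp62, sp63

Tracing sp34: it sits inside (sp23,sp34).
Tracing sp50: it sits inside (sp50,sp24).
The smallest clade enclosing both is (((sp18,(sp23,sp34)),sp62),((sp50,sp24),((sp56,sp63),sp42))); the answer is its 9 terminal taxa in alphabetical order.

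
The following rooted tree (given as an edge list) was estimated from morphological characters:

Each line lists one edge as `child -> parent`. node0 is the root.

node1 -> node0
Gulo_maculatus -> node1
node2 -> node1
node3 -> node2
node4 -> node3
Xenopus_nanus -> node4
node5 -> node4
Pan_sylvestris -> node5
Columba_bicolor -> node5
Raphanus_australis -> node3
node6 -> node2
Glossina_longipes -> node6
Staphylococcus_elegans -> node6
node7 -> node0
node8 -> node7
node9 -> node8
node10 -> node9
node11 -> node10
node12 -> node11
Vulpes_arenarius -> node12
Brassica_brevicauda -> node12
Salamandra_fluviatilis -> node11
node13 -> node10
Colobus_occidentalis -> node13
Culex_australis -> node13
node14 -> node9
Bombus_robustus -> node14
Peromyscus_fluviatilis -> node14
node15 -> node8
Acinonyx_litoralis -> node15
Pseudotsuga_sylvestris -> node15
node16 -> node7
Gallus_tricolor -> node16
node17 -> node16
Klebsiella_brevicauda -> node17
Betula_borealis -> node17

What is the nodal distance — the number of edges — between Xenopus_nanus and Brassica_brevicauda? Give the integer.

12

The MRCA of Xenopus_nanus and Brassica_brevicauda is the root of the tree.
From Xenopus_nanus up to that node: 5 branches. From Brassica_brevicauda up to the same node: 7 branches. Total: 5 + 7 = 12.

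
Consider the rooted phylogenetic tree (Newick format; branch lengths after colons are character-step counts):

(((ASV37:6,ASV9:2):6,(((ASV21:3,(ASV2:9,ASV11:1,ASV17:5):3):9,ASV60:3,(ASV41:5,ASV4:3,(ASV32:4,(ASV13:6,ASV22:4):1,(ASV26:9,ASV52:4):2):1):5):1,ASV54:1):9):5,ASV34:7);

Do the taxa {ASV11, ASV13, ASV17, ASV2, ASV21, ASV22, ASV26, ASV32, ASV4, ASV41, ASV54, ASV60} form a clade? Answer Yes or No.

No

The MRCA of the listed taxa subtends (((ASV21,(ASV2,ASV11,ASV17)),ASV60,(ASV41,ASV4,(ASV32,(ASV13,ASV22),(ASV26,ASV52)))),ASV54).
That clade also contains ASV52, which is not in the proposed group, so the group is not monophyletic.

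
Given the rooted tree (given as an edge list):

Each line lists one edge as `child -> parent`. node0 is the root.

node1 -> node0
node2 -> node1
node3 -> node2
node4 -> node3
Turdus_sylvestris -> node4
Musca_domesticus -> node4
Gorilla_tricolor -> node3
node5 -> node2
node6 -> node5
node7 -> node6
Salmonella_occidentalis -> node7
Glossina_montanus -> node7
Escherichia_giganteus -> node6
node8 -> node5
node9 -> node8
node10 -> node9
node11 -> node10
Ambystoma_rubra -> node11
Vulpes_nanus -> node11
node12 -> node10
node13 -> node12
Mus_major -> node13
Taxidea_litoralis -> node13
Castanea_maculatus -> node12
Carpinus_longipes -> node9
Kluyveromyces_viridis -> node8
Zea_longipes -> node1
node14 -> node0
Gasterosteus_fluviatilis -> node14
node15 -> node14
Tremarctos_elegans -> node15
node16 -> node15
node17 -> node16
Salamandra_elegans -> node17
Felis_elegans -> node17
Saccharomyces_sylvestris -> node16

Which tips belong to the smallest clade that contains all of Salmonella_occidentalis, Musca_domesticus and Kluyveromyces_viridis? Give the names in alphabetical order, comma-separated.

Tracing Salmonella_occidentalis: it sits inside (Salmonella_occidentalis,Glossina_montanus).
Tracing Musca_domesticus: it sits inside (Turdus_sylvestris,Musca_domesticus).
Tracing Kluyveromyces_viridis: it sits inside ((((Ambystoma_rubra,Vulpes_nanus),((Mus_major,Taxidea_litoralis),Castanea_maculatus)),Carpinus_longipes),Kluyveromyces_viridis).
The smallest clade enclosing all 3 is (((Turdus_sylvestris,Musca_domesticus),Gorilla_tricolor),(((Salmonella_occidentalis,Glossina_montanus),Escherichia_giganteus),((((Ambystoma_rubra,Vulpes_nanus),((Mus_major,Taxidea_litoralis),Castanea_maculatus)),Carpinus_longipes),Kluyveromyces_viridis))); the answer is its 13 terminal taxa in alphabetical order.

Ambystoma_rubra, Carpinus_longipes, Castanea_maculatus, Escherichia_giganteus, Glossina_montanus, Gorilla_tricolor, Kluyveromyces_viridis, Mus_major, Musca_domesticus, Salmonella_occidentalis, Taxidea_litoralis, Turdus_sylvestris, Vulpes_nanus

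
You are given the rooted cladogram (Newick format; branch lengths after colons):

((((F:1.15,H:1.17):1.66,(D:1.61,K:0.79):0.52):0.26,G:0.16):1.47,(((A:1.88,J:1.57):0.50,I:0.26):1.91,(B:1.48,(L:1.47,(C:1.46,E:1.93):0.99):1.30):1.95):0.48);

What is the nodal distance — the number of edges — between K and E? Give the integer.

The MRCA of K and E is the root of the tree.
From K up to that node: 4 branches. From E up to the same node: 5 branches. Total: 4 + 5 = 9.

9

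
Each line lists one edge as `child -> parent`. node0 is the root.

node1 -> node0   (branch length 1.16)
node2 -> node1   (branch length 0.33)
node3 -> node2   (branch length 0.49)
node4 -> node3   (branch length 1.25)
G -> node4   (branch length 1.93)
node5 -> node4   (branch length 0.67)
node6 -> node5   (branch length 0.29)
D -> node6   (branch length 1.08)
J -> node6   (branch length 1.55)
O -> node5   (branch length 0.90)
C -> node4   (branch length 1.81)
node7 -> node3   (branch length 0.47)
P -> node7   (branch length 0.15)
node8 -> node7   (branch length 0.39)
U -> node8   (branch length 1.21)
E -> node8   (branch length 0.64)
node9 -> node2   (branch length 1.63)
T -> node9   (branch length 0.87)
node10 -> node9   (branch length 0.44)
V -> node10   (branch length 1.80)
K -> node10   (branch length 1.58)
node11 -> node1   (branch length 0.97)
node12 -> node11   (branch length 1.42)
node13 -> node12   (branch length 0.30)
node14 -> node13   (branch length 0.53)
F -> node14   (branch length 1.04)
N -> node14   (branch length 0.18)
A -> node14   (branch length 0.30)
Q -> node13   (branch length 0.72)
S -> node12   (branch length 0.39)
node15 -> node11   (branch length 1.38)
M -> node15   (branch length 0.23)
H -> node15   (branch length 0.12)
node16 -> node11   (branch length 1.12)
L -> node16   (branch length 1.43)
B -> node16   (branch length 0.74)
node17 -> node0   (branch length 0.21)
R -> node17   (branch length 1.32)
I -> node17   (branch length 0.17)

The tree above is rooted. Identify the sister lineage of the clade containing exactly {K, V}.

The clade containing exactly {K, V} attaches to the tree at the node subtending (T,(V,K)).
The other lineage descending from that same node — the sister group — is the single tip T.

T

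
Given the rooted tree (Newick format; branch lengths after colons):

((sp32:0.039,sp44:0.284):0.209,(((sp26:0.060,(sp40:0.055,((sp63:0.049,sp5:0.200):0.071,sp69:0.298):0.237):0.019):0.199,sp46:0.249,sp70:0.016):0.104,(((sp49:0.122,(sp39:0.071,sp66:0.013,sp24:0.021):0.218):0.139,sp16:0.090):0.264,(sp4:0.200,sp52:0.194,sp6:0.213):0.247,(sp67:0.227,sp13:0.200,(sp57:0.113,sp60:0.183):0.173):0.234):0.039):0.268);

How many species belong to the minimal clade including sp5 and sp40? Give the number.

4

The MRCA of sp5 and sp40 is the node subtending (sp40,((sp63,sp5),sp69)).
That clade contains 4 terminal taxa: sp40, sp5, sp63, sp69.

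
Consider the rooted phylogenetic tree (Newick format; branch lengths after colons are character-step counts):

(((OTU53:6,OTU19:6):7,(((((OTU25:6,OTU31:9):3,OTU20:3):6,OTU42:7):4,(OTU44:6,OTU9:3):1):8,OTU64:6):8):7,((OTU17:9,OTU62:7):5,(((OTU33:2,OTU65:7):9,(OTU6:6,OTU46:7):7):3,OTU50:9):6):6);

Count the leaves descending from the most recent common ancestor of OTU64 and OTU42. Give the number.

7

The MRCA of OTU64 and OTU42 is the node subtending (((((OTU25,OTU31),OTU20),OTU42),(OTU44,OTU9)),OTU64).
That clade contains 7 terminal taxa: OTU20, OTU25, OTU31, OTU42, OTU44, OTU64, OTU9.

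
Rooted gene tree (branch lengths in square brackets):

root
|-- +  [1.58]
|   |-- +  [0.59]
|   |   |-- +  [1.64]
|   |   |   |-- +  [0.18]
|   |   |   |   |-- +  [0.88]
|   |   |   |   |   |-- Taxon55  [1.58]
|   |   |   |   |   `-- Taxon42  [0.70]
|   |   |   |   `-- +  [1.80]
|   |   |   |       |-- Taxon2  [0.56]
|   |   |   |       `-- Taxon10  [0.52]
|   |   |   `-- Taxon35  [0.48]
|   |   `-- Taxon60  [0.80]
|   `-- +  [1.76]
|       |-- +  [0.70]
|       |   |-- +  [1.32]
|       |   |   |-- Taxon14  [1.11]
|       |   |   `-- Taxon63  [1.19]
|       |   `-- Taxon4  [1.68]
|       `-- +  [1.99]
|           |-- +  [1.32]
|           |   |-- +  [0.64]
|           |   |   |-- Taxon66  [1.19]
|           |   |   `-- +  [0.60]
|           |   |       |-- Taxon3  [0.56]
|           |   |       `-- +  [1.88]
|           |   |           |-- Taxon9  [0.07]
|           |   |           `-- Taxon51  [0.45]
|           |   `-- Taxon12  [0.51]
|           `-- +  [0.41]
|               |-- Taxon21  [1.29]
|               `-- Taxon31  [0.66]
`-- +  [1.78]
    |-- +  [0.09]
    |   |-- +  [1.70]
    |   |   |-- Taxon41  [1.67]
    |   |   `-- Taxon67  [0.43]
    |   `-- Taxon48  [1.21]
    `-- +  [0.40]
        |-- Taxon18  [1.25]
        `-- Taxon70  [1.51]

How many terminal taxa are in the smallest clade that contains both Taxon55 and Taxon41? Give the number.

The MRCA of Taxon55 and Taxon41 is the root, so the clade is the entire tree.
That clade contains 21 terminal taxa: Taxon10, Taxon12, Taxon14, Taxon18, Taxon2, Taxon21, Taxon3, Taxon31, Taxon35, Taxon4, Taxon41, Taxon42, Taxon48, Taxon51, Taxon55, Taxon60, Taxon63, Taxon66, Taxon67, Taxon70, Taxon9.

21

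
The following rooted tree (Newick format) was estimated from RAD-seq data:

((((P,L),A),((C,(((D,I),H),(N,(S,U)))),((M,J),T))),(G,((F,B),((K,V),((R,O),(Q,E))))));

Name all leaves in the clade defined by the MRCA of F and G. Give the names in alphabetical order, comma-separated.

B, E, F, G, K, O, Q, R, V

Tracing F: it sits inside (F,B).
Tracing G: it sits inside (G,((F,B),((K,V),((R,O),(Q,E))))).
The smallest clade enclosing both is (G,((F,B),((K,V),((R,O),(Q,E))))); the answer is its 9 terminal taxa in alphabetical order.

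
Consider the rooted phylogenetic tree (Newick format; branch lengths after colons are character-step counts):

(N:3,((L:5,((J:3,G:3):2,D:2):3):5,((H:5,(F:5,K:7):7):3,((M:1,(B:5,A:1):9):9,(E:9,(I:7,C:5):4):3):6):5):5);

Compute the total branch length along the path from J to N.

21

The path runs J → … → MRCA → … → N; the MRCA is the root of the tree.
Branch lengths along that path: 3 + 2 + 3 + 5 + 5 + 3 = 21.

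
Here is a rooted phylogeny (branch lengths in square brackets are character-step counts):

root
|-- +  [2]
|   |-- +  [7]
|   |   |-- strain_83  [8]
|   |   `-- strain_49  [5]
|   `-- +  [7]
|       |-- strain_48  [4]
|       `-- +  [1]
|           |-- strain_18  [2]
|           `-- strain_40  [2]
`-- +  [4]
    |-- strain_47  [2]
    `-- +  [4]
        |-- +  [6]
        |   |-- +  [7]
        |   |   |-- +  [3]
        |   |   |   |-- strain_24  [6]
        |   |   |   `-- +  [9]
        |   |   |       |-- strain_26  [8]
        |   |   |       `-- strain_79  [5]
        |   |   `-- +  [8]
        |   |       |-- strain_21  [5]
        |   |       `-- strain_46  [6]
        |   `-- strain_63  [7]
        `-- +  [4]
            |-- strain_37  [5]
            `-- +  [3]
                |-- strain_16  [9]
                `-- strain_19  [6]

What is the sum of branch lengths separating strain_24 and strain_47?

The path runs strain_24 → … → MRCA → … → strain_47; the MRCA is the node subtending (strain_47,((((strain_24,(strain_26,strain_79)),(strain_21,strain_46)),strain_63),(strain_37,(strain_16,strain_19)))).
Branch lengths along that path: 6 + 3 + 7 + 6 + 4 + 2 = 28.

28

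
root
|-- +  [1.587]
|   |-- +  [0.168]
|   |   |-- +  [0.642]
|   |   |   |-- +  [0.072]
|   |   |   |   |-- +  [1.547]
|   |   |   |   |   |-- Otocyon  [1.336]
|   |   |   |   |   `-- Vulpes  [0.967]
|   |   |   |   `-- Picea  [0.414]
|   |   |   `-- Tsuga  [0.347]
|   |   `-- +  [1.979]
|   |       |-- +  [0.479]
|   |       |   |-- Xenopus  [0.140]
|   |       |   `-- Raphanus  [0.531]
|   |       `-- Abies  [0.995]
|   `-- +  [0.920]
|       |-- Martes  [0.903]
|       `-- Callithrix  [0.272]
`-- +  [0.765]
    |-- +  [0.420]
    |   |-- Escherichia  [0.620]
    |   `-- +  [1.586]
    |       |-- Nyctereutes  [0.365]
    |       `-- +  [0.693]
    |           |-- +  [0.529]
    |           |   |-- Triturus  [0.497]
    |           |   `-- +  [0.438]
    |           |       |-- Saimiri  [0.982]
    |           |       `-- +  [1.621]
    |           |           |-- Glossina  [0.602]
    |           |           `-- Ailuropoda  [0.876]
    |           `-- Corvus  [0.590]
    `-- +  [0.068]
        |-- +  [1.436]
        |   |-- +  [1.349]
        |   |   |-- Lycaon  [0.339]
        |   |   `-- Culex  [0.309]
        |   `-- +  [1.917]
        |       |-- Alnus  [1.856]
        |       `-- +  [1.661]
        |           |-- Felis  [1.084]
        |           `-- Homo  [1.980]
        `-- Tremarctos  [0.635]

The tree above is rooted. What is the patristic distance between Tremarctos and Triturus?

The path runs Tremarctos → … → MRCA → … → Triturus; the MRCA is the node subtending ((Escherichia,(Nyctereutes,((Triturus,(Saimiri,(Glossina,Ailuropoda))),Corvus))),(((Lycaon,Culex),(Alnus,(Felis,Homo))),Tremarctos)).
Branch lengths along that path: 0.635 + 0.068 + 0.420 + 1.586 + 0.693 + 0.529 + 0.497 = 4.428.

4.428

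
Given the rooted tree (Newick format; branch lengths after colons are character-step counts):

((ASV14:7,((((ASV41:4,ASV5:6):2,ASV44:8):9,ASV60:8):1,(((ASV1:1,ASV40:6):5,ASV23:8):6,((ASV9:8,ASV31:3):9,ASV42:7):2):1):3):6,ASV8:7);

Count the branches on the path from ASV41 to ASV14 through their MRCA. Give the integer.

6

The MRCA of ASV41 and ASV14 is the node subtending (ASV14,((((ASV41,ASV5),ASV44),ASV60),(((ASV1,ASV40),ASV23),((ASV9,ASV31),ASV42)))).
From ASV41 up to that node: 5 branches. From ASV14 up to the same node: 1 branch. Total: 5 + 1 = 6.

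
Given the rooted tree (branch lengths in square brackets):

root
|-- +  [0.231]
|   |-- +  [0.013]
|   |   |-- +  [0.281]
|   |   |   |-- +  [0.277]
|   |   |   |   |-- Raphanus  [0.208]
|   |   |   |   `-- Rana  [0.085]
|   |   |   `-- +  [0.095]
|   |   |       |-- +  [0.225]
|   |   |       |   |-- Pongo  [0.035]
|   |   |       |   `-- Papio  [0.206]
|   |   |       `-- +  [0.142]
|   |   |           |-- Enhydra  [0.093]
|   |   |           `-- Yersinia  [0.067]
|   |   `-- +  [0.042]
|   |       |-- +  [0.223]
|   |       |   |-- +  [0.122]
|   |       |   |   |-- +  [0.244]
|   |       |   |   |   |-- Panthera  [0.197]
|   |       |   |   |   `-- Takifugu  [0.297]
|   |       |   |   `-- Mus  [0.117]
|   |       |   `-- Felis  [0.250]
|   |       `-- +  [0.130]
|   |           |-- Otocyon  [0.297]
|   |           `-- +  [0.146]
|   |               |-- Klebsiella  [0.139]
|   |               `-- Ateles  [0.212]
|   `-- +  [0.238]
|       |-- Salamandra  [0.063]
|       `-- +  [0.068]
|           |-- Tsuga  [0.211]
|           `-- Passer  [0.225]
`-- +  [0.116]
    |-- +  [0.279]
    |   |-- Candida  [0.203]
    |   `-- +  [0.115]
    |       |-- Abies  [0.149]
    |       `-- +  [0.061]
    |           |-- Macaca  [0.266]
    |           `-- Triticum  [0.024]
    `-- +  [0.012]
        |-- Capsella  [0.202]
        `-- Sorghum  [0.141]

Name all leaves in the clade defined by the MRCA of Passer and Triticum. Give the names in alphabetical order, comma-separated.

Abies, Ateles, Candida, Capsella, Enhydra, Felis, Klebsiella, Macaca, Mus, Otocyon, Panthera, Papio, Passer, Pongo, Rana, Raphanus, Salamandra, Sorghum, Takifugu, Triticum, Tsuga, Yersinia

Tracing Passer: it sits inside (Tsuga,Passer).
Tracing Triticum: it sits inside (Macaca,Triticum).
The smallest clade enclosing both is the whole tree (their MRCA is the root), so the answer is all 22 tips in alphabetical order.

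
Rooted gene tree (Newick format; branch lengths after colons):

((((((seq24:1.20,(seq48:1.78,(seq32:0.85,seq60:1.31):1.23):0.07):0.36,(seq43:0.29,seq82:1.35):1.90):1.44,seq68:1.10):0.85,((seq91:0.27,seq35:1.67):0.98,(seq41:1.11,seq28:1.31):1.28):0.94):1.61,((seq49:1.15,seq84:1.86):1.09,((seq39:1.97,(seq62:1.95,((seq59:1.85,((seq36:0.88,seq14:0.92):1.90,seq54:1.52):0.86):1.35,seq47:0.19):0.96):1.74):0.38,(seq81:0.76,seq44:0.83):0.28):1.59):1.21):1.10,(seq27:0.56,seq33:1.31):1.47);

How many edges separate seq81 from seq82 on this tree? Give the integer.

The MRCA of seq81 and seq82 is the node subtending (((((seq24,(seq48,(seq32,seq60))),(seq43,seq82)),seq68),((seq91,seq35),(seq41,seq28))),((seq49,seq84),((seq39,(seq62,((seq59,((seq36,seq14),seq54)),seq47))),(seq81,seq44)))).
From seq81 up to that node: 4 branches. From seq82 up to the same node: 5 branches. Total: 4 + 5 = 9.

9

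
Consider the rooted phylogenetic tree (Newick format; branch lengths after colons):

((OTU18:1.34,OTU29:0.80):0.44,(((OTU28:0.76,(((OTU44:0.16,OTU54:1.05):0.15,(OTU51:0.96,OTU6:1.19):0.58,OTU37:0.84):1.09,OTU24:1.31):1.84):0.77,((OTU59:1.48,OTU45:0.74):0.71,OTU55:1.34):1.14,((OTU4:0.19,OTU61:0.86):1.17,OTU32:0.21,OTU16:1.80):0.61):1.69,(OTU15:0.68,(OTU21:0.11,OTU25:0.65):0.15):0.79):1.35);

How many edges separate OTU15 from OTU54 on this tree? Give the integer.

8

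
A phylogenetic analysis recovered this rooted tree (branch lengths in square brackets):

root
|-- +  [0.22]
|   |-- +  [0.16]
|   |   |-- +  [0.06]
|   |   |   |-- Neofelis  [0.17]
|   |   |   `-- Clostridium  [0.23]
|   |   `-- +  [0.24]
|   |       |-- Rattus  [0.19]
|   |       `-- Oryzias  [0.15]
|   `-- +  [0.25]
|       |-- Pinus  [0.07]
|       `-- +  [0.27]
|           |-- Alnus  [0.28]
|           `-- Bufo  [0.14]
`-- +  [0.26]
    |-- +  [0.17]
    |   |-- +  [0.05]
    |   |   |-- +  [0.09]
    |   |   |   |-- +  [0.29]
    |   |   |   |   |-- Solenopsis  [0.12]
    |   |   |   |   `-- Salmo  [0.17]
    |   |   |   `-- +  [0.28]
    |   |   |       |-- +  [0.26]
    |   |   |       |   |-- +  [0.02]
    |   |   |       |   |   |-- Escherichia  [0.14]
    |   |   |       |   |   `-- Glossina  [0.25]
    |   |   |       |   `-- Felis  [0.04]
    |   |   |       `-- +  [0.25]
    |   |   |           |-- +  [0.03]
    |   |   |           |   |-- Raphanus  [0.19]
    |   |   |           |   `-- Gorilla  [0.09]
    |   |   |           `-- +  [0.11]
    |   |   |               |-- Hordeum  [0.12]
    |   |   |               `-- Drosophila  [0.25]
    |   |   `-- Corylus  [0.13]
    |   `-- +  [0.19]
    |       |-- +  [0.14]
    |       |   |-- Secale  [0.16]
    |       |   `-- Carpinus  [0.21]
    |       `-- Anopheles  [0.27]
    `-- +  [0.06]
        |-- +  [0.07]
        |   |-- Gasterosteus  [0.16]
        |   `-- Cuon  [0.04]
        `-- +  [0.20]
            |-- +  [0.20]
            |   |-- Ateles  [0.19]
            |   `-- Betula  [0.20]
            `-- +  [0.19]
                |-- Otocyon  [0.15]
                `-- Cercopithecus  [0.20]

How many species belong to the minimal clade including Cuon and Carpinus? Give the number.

19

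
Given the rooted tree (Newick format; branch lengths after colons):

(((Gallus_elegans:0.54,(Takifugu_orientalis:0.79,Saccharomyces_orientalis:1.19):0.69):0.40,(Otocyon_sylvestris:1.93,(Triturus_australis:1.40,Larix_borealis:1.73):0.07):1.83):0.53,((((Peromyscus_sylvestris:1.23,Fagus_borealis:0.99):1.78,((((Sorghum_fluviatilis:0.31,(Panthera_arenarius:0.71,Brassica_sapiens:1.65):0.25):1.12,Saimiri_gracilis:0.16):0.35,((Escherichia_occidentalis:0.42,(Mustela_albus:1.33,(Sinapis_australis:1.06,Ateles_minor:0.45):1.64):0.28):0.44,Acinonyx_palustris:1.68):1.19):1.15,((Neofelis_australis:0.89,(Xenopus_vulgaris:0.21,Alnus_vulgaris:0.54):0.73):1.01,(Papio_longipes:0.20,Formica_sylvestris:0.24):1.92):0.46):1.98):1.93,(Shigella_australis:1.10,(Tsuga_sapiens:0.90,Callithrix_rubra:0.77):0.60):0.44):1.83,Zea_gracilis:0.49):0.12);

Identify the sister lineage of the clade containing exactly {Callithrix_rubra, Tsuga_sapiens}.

Shigella_australis

The clade containing exactly {Callithrix_rubra, Tsuga_sapiens} attaches to the tree at the node subtending (Shigella_australis,(Tsuga_sapiens,Callithrix_rubra)).
The other lineage descending from that same node — the sister group — is the single tip Shigella_australis.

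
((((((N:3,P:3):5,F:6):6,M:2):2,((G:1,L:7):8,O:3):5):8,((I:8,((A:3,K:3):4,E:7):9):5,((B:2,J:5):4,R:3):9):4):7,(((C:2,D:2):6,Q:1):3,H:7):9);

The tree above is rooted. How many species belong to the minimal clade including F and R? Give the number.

14

The MRCA of F and R is the node subtending (((((N,P),F),M),((G,L),O)),((I,((A,K),E)),((B,J),R))).
That clade contains 14 terminal taxa: A, B, E, F, G, I, J, K, L, M, N, O, P, R.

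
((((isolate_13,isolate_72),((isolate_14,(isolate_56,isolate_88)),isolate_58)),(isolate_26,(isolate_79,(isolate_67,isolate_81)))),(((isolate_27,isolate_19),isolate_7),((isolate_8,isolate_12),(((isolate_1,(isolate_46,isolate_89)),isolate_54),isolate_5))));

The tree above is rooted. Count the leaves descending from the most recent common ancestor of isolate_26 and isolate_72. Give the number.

The MRCA of isolate_26 and isolate_72 is the node subtending (((isolate_13,isolate_72),((isolate_14,(isolate_56,isolate_88)),isolate_58)),(isolate_26,(isolate_79,(isolate_67,isolate_81)))).
That clade contains 10 terminal taxa: isolate_13, isolate_14, isolate_26, isolate_56, isolate_58, isolate_67, isolate_72, isolate_79, isolate_81, isolate_88.

10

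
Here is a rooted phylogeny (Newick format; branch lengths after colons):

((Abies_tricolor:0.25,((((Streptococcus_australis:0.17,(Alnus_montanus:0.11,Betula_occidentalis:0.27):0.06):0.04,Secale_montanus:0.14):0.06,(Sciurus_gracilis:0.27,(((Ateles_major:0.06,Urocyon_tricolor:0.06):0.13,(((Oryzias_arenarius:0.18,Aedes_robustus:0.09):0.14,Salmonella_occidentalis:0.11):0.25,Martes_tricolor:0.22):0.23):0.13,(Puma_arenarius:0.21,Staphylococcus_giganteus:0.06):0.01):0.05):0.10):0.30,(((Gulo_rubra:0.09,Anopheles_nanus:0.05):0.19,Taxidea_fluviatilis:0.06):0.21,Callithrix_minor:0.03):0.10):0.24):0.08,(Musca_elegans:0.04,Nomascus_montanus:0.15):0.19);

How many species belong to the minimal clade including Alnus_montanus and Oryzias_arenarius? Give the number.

The MRCA of Alnus_montanus and Oryzias_arenarius is the node subtending (((Streptococcus_australis,(Alnus_montanus,Betula_occidentalis)),Secale_montanus),(Sciurus_gracilis,(((Ateles_major,Urocyon_tricolor),(((Oryzias_arenarius,Aedes_robustus),Salmonella_occidentalis),Martes_tricolor)),(Puma_arenarius,Staphylococcus_giganteus)))).
That clade contains 13 terminal taxa: Aedes_robustus, Alnus_montanus, Ateles_major, Betula_occidentalis, Martes_tricolor, Oryzias_arenarius, Puma_arenarius, Salmonella_occidentalis, Sciurus_gracilis, Secale_montanus, Staphylococcus_giganteus, Streptococcus_australis, Urocyon_tricolor.

13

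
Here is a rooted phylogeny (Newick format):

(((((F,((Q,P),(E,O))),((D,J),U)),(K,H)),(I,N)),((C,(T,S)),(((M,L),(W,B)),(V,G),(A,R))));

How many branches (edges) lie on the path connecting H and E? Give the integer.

The MRCA of H and E is the node subtending (((F,((Q,P),(E,O))),((D,J),U)),(K,H)).
From H up to that node: 2 branches. From E up to the same node: 5 branches. Total: 2 + 5 = 7.

7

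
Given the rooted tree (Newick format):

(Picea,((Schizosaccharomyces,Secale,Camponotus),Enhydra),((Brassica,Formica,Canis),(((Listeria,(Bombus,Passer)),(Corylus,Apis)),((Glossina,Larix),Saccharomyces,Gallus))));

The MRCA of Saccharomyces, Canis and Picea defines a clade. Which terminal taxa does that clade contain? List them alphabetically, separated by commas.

Tracing Saccharomyces: it sits inside ((Glossina,Larix),Saccharomyces,Gallus).
Tracing Canis: it sits inside (Brassica,Formica,Canis).
Tracing Picea: it attaches directly to the root.
The smallest clade enclosing all 3 is the whole tree (their MRCA is the root), so the answer is all 17 tips in alphabetical order.

Apis, Bombus, Brassica, Camponotus, Canis, Corylus, Enhydra, Formica, Gallus, Glossina, Larix, Listeria, Passer, Picea, Saccharomyces, Schizosaccharomyces, Secale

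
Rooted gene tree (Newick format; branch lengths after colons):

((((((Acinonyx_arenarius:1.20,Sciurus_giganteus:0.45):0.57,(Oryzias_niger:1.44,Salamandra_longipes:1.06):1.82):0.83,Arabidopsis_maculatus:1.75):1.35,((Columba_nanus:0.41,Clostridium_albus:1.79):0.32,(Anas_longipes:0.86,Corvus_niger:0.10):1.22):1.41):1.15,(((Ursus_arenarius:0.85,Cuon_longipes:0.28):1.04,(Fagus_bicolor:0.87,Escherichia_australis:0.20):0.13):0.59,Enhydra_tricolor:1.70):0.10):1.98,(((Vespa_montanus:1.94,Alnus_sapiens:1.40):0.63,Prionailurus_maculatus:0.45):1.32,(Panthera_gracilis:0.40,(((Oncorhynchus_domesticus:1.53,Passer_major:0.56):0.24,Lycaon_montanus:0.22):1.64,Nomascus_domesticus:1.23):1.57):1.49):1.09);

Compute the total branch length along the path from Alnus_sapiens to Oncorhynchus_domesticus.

9.82

The path runs Alnus_sapiens → … → MRCA → … → Oncorhynchus_domesticus; the MRCA is the node subtending (((Vespa_montanus,Alnus_sapiens),Prionailurus_maculatus),(Panthera_gracilis,(((Oncorhynchus_domesticus,Passer_major),Lycaon_montanus),Nomascus_domesticus))).
Branch lengths along that path: 1.40 + 0.63 + 1.32 + 1.49 + 1.57 + 1.64 + 0.24 + 1.53 = 9.82.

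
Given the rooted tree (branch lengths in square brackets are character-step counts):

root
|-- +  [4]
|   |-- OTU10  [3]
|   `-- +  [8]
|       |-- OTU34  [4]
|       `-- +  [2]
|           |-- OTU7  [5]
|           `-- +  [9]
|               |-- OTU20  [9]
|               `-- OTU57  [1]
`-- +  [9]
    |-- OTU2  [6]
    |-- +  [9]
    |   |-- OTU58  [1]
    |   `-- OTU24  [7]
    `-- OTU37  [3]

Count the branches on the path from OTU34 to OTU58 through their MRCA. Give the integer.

The MRCA of OTU34 and OTU58 is the root of the tree.
From OTU34 up to that node: 3 branches. From OTU58 up to the same node: 3 branches. Total: 3 + 3 = 6.

6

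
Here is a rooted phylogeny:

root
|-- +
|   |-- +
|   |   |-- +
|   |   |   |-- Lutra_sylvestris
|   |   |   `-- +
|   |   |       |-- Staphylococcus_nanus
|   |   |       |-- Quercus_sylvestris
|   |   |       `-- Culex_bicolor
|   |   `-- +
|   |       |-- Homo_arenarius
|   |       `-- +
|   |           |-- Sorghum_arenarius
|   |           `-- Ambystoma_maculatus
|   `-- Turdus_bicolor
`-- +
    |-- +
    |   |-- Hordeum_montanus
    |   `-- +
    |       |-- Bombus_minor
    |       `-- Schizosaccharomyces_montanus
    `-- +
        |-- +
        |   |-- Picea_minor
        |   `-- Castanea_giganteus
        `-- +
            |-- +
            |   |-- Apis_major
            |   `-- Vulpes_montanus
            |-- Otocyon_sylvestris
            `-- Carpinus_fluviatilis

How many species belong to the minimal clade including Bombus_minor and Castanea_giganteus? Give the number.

9

The MRCA of Bombus_minor and Castanea_giganteus is the node subtending ((Hordeum_montanus,(Bombus_minor,Schizosaccharomyces_montanus)),((Picea_minor,Castanea_giganteus),((Apis_major,Vulpes_montanus),Otocyon_sylvestris,Carpinus_fluviatilis))).
That clade contains 9 terminal taxa: Apis_major, Bombus_minor, Carpinus_fluviatilis, Castanea_giganteus, Hordeum_montanus, Otocyon_sylvestris, Picea_minor, Schizosaccharomyces_montanus, Vulpes_montanus.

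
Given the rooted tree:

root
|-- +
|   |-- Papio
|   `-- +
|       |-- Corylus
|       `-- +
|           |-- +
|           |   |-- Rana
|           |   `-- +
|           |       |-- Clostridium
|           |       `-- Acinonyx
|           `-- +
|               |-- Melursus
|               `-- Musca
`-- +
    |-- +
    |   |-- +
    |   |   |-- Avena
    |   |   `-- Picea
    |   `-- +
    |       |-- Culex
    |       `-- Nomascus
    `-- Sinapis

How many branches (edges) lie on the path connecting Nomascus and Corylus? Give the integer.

The MRCA of Nomascus and Corylus is the root of the tree.
From Nomascus up to that node: 4 branches. From Corylus up to the same node: 3 branches. Total: 4 + 3 = 7.

7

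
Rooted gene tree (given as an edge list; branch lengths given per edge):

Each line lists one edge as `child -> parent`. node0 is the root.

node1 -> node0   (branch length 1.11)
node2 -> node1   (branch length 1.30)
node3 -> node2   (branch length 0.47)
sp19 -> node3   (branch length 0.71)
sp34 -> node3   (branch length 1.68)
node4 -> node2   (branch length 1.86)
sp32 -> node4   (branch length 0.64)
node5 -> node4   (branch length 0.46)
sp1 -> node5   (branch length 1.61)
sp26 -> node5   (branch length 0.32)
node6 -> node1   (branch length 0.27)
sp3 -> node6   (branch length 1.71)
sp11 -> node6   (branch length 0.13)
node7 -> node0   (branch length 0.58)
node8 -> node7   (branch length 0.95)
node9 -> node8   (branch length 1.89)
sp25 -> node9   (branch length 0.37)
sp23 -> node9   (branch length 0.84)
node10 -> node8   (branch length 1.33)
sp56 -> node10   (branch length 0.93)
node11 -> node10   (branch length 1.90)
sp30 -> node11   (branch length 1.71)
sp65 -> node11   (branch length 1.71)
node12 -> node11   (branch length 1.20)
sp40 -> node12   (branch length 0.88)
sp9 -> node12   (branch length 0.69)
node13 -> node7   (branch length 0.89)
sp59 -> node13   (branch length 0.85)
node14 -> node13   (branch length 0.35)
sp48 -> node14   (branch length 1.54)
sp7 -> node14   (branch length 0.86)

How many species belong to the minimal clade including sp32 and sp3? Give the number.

7

The MRCA of sp32 and sp3 is the node subtending (((sp19,sp34),(sp32,(sp1,sp26))),(sp3,sp11)).
That clade contains 7 terminal taxa: sp1, sp11, sp19, sp26, sp3, sp32, sp34.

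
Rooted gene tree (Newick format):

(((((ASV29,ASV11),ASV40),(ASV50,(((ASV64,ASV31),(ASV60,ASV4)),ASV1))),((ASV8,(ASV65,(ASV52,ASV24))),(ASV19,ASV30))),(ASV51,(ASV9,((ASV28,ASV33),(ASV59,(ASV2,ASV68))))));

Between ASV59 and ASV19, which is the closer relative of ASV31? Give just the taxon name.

The MRCA of ASV31 and ASV19 subtends ((((ASV29,ASV11),ASV40),(ASV50,(((ASV64,ASV31),(ASV60,ASV4)),ASV1))),((ASV8,(ASV65,(ASV52,ASV24))),(ASV19,ASV30))) (15 taxa).
The MRCA of ASV31 and ASV59 is the root, subtending the entire tree (22 taxa).
The first is nested inside the second, so ASV31 shares a more recent common ancestor with ASV19.

ASV19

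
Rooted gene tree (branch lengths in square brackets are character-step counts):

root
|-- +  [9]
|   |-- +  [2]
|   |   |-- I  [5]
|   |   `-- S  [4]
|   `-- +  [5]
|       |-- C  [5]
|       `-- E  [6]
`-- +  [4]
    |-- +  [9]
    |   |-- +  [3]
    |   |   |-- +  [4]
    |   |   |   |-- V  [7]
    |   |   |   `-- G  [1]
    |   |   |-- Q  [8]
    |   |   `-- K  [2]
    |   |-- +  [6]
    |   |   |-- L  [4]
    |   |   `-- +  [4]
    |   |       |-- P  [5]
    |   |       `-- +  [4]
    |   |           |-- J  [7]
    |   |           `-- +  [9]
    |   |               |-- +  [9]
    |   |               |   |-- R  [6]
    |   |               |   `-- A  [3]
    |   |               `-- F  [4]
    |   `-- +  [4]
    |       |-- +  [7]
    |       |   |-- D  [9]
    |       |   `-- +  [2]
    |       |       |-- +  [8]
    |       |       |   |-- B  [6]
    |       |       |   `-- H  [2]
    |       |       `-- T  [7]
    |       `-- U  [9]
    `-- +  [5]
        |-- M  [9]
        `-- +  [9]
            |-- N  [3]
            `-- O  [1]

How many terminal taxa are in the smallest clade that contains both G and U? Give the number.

The MRCA of G and U is the node subtending (((V,G),Q,K),(L,(P,(J,((R,A),F)))),((D,((B,H),T)),U)).
That clade contains 15 terminal taxa: A, B, D, F, G, H, J, K, L, P, Q, R, T, U, V.

15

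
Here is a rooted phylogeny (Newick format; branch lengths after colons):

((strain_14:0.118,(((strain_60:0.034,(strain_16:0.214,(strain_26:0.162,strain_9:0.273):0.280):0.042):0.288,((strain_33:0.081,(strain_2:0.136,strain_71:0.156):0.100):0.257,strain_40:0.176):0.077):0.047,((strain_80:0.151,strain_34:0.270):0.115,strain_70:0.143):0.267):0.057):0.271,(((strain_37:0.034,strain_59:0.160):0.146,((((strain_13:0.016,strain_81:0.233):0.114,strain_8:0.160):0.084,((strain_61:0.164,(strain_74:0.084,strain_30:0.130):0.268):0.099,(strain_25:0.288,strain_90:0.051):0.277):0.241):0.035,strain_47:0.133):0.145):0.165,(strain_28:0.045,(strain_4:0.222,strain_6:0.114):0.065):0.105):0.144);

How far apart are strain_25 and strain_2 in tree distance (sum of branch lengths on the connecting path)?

The path runs strain_25 → … → MRCA → … → strain_2; the MRCA is the root of the tree.
Branch lengths along that path: 0.288 + 0.277 + 0.241 + 0.035 + 0.145 + 0.165 + 0.144 + 0.271 + 0.057 + 0.047 + 0.077 + 0.257 + 0.100 + 0.136 = 2.240.

2.240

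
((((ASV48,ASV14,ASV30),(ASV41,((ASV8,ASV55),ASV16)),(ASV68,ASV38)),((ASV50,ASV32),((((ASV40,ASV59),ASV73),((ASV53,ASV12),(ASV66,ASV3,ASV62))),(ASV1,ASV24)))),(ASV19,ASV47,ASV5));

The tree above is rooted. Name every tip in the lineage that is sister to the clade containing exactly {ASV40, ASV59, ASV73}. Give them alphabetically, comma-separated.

The clade containing exactly {ASV40, ASV59, ASV73} attaches to the tree at the node subtending (((ASV40,ASV59),ASV73),((ASV53,ASV12),(ASV66,ASV3,ASV62))).
The other lineage descending from that same node — the sister group — is ((ASV53,ASV12),(ASV66,ASV3,ASV62)); its 5 tips in alphabetical order are the answer.

ASV12, ASV3, ASV53, ASV62, ASV66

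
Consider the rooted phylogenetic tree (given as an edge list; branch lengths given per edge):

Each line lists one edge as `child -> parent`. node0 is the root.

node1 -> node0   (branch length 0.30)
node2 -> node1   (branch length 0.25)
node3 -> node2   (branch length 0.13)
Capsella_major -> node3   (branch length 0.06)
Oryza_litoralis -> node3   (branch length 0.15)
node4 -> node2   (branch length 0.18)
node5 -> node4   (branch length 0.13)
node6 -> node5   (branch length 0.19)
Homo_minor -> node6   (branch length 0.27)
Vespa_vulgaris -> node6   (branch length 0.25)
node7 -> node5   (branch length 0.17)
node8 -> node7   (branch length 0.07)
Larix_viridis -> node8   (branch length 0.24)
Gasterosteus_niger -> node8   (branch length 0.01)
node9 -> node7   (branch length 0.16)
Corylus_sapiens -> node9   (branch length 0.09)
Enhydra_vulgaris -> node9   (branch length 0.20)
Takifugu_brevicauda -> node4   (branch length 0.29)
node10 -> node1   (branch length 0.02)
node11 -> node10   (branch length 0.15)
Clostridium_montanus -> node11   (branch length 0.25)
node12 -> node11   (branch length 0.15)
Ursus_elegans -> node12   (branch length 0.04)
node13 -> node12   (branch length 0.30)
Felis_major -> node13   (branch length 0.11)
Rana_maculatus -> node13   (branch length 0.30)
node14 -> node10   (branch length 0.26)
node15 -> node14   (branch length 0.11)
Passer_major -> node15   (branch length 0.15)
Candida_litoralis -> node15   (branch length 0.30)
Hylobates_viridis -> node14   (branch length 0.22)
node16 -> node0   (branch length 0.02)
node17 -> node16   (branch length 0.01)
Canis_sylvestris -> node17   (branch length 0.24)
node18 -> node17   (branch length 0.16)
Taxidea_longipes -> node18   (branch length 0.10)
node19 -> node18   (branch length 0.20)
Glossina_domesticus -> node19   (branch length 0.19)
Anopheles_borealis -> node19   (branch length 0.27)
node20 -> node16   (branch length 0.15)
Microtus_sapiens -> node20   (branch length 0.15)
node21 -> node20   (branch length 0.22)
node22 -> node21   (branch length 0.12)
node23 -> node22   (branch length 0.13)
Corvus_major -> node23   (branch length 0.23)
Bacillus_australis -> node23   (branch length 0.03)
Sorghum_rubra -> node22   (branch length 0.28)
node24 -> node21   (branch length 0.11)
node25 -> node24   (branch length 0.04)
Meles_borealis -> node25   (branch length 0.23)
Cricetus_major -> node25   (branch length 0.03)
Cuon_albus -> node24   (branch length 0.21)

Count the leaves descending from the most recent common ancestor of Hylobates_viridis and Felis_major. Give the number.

7

The MRCA of Hylobates_viridis and Felis_major is the node subtending ((Clostridium_montanus,(Ursus_elegans,(Felis_major,Rana_maculatus))),((Passer_major,Candida_litoralis),Hylobates_viridis)).
That clade contains 7 terminal taxa: Candida_litoralis, Clostridium_montanus, Felis_major, Hylobates_viridis, Passer_major, Rana_maculatus, Ursus_elegans.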